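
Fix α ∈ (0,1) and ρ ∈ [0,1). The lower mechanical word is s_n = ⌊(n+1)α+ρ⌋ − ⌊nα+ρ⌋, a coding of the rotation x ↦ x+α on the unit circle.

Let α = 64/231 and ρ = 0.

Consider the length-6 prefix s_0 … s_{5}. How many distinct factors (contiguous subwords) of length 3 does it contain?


4

t_n = ⌊(n·64)/231⌋ for n = 0 … 6:
  n=0…6: ⌊0/231⌋=0 ⌊64/231⌋=0 ⌊128/231⌋=0 ⌊192/231⌋=0 ⌊256/231⌋=1 ⌊320/231⌋=1 ⌊384/231⌋=1
s_n = t_(n+1) − t_n for n = 0 … 5 gives
prefix = 000100
slide a length-3 window over [0..2] … [3..5] (4 windows); first occurrence of each distinct factor:
  [  0..  2] 000
  [  1..  3] 001
  [  2..  4] 010
  [  3..  5] 100
distinct factors: {000, 001, 010, 100}
count = 4  (Sturmian bound for length 3 is 4)


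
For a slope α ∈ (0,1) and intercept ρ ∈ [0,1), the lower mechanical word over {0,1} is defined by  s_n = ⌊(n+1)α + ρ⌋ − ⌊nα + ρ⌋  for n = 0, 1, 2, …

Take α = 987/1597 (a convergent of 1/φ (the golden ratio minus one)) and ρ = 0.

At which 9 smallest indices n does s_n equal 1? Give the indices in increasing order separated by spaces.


n=0: ⌊987/1597⌋−⌊0/1597⌋ = 0−0 = 0
n=1: ⌊1974/1597⌋−⌊987/1597⌋ = 1−0 = 1  ← one
n=2: ⌊2961/1597⌋−⌊1974/1597⌋ = 1−1 = 0
n=3: ⌊3948/1597⌋−⌊2961/1597⌋ = 2−1 = 1  ← one
n=4: ⌊4935/1597⌋−⌊3948/1597⌋ = 3−2 = 1  ← one
n=5: ⌊5922/1597⌋−⌊4935/1597⌋ = 3−3 = 0
n=6: ⌊6909/1597⌋−⌊5922/1597⌋ = 4−3 = 1  ← one
n=7: ⌊7896/1597⌋−⌊6909/1597⌋ = 4−4 = 0
n=8: ⌊8883/1597⌋−⌊7896/1597⌋ = 5−4 = 1  ← one
n=9: ⌊9870/1597⌋−⌊8883/1597⌋ = 6−5 = 1  ← one
n=10: ⌊10857/1597⌋−⌊9870/1597⌋ = 6−6 = 0
n=11: ⌊11844/1597⌋−⌊10857/1597⌋ = 7−6 = 1  ← one
n=12: ⌊12831/1597⌋−⌊11844/1597⌋ = 8−7 = 1  ← one
n=13: ⌊13818/1597⌋−⌊12831/1597⌋ = 8−8 = 0
n=14: ⌊14805/1597⌋−⌊13818/1597⌋ = 9−8 = 1  ← one
positions of the first 9 ones: 1 3 4 6 8 9 11 12 14

1 3 4 6 8 9 11 12 14


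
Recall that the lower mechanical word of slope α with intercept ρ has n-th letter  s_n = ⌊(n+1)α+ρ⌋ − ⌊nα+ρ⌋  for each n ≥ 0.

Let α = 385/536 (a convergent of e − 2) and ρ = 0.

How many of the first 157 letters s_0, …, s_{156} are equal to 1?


112

#1s = Σ_{n=0}^{156} s_n = Σ_{n=0}^{156} (⌊(n+1)α+ρ⌋ − ⌊nα+ρ⌋)
the sum telescopes: every ⌊nα+ρ⌋ with 0 < n < 157 appears once with + and once with −, leaving ⌊157α+ρ⌋ − ⌊0·α+ρ⌋
157α + ρ = (157·385) / 536 = 60445/536
ρ = 0/536
⌊60445/536⌋ = 112,  ⌊0/536⌋ = 0
#1s = 112 − 0 = 112


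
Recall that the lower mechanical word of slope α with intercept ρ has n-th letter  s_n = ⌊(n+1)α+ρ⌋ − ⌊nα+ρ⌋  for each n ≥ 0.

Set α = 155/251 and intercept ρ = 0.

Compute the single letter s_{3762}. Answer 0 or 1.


0

(n+1)α + ρ = (3763·155) / 251 = 583265/251
nα + ρ     = (3762·155) / 251 = 583110/251
⌊583265/251⌋ = 2323,  ⌊583110/251⌋ = 2323
s_{3762} = 2323 − 2323 = 0


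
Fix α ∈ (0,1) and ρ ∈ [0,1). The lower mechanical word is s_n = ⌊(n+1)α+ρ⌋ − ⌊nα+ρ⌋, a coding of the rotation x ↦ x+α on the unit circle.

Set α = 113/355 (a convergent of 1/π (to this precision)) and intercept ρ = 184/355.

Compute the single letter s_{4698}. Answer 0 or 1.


(n+1)α + ρ = (4699·113 + 184) / 355 = 531171/355
nα + ρ     = (4698·113 + 184) / 355 = 531058/355
⌊531171/355⌋ = 1496,  ⌊531058/355⌋ = 1495
s_{4698} = 1496 − 1495 = 1

1


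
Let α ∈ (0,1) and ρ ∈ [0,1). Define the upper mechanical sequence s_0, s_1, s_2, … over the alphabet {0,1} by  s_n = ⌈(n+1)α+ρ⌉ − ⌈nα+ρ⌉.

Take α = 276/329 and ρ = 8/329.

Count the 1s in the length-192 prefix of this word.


161

#1s = Σ_{n=0}^{191} s_n = Σ_{n=0}^{191} (⌈(n+1)α+ρ⌉ − ⌈nα+ρ⌉)
the sum telescopes: every ⌈nα+ρ⌉ with 0 < n < 192 appears once with + and once with −, leaving ⌈192α+ρ⌉ − ⌈0·α+ρ⌉
192α + ρ = (192·276 + 8) / 329 = 53000/329
ρ = 8/329
⌈53000/329⌉ = 162,  ⌈8/329⌉ = 1
#1s = 162 − 1 = 161


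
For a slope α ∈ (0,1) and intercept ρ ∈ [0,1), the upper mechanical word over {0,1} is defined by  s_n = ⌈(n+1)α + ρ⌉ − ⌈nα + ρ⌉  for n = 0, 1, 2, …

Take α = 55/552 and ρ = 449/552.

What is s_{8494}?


(n+1)α + ρ = (8495·55 + 449) / 552 = 467674/552
nα + ρ     = (8494·55 + 449) / 552 = 467619/552
⌈467674/552⌉ = 848,  ⌈467619/552⌉ = 848
s_{8494} = 848 − 848 = 0

0


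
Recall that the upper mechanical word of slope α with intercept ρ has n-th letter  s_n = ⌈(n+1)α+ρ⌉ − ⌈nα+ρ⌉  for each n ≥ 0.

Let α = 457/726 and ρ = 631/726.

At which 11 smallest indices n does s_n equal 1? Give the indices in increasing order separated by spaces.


0 1 3 4 6 8 9 11 12 14 16

n=0: ⌈1088/726⌉−⌈631/726⌉ = 2−1 = 1  ← one
n=1: ⌈1545/726⌉−⌈1088/726⌉ = 3−2 = 1  ← one
n=2: ⌈2002/726⌉−⌈1545/726⌉ = 3−3 = 0
n=3: ⌈2459/726⌉−⌈2002/726⌉ = 4−3 = 1  ← one
n=4: ⌈2916/726⌉−⌈2459/726⌉ = 5−4 = 1  ← one
n=5: ⌈3373/726⌉−⌈2916/726⌉ = 5−5 = 0
n=6: ⌈3830/726⌉−⌈3373/726⌉ = 6−5 = 1  ← one
n=7: ⌈4287/726⌉−⌈3830/726⌉ = 6−6 = 0
n=8: ⌈4744/726⌉−⌈4287/726⌉ = 7−6 = 1  ← one
n=9: ⌈5201/726⌉−⌈4744/726⌉ = 8−7 = 1  ← one
n=10: ⌈5658/726⌉−⌈5201/726⌉ = 8−8 = 0
n=11: ⌈6115/726⌉−⌈5658/726⌉ = 9−8 = 1  ← one
n=12: ⌈6572/726⌉−⌈6115/726⌉ = 10−9 = 1  ← one
n=13: ⌈7029/726⌉−⌈6572/726⌉ = 10−10 = 0
n=14: ⌈7486/726⌉−⌈7029/726⌉ = 11−10 = 1  ← one
n=15: ⌈7943/726⌉−⌈7486/726⌉ = 11−11 = 0
n=16: ⌈8400/726⌉−⌈7943/726⌉ = 12−11 = 1  ← one
positions of the first 11 ones: 0 1 3 4 6 8 9 11 12 14 16


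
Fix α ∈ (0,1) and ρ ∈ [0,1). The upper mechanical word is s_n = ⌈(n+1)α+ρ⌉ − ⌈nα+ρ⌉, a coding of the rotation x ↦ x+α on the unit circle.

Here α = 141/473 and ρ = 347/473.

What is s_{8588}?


1

(n+1)α + ρ = (8589·141 + 347) / 473 = 1211396/473
nα + ρ     = (8588·141 + 347) / 473 = 1211255/473
⌈1211396/473⌉ = 2562,  ⌈1211255/473⌉ = 2561
s_{8588} = 2562 − 2561 = 1


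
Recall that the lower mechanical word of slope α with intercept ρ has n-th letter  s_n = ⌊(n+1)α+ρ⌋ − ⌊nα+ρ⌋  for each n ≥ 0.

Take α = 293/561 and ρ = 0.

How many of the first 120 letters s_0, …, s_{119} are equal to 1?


#1s = Σ_{n=0}^{119} s_n = Σ_{n=0}^{119} (⌊(n+1)α+ρ⌋ − ⌊nα+ρ⌋)
the sum telescopes: every ⌊nα+ρ⌋ with 0 < n < 120 appears once with + and once with −, leaving ⌊120α+ρ⌋ − ⌊0·α+ρ⌋
120α + ρ = (120·293) / 561 = 35160/561
ρ = 0/561
⌊35160/561⌋ = 62,  ⌊0/561⌋ = 0
#1s = 62 − 0 = 62

62


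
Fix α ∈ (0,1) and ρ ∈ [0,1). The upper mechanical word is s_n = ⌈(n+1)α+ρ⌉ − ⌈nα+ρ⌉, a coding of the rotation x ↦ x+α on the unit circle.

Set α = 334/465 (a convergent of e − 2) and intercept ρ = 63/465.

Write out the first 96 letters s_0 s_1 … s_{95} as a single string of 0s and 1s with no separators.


n=0: ⌈(1·334+63)/465⌉ − ⌈(0·334+63)/465⌉ = ⌈397/465⌉ − ⌈63/465⌉ = 1 − 1 = 0
n=1: ⌈(2·334+63)/465⌉ − ⌈(1·334+63)/465⌉ = ⌈731/465⌉ − ⌈397/465⌉ = 2 − 1 = 1
n=2: ⌈(3·334+63)/465⌉ − ⌈(2·334+63)/465⌉ = ⌈1065/465⌉ − ⌈731/465⌉ = 3 − 2 = 1
n=3: ⌈(4·334+63)/465⌉ − ⌈(3·334+63)/465⌉ = ⌈1399/465⌉ − ⌈1065/465⌉ = 4 − 3 = 1
n=4: ⌈(5·334+63)/465⌉ − ⌈(4·334+63)/465⌉ = ⌈1733/465⌉ − ⌈1399/465⌉ = 4 − 4 = 0
n=5: ⌈(6·334+63)/465⌉ − ⌈(5·334+63)/465⌉ = ⌈2067/465⌉ − ⌈1733/465⌉ = 5 − 4 = 1
n=6: ⌈(7·334+63)/465⌉ − ⌈(6·334+63)/465⌉ = ⌈2401/465⌉ − ⌈2067/465⌉ = 6 − 5 = 1
n=7: ⌈(8·334+63)/465⌉ − ⌈(7·334+63)/465⌉ = ⌈2735/465⌉ − ⌈2401/465⌉ = 6 − 6 = 0
n=8: ⌈(9·334+63)/465⌉ − ⌈(8·334+63)/465⌉ = ⌈3069/465⌉ − ⌈2735/465⌉ = 7 − 6 = 1
n=9: ⌈(10·334+63)/465⌉ − ⌈(9·334+63)/465⌉ = ⌈3403/465⌉ − ⌈3069/465⌉ = 8 − 7 = 1
n=10: ⌈(11·334+63)/465⌉ − ⌈(10·334+63)/465⌉ = ⌈3737/465⌉ − ⌈3403/465⌉ = 9 − 8 = 1
n=11: ⌈(12·334+63)/465⌉ − ⌈(11·334+63)/465⌉ = ⌈4071/465⌉ − ⌈3737/465⌉ = 9 − 9 = 0
n=12: ⌈(13·334+63)/465⌉ − ⌈(12·334+63)/465⌉ = ⌈4405/465⌉ − ⌈4071/465⌉ = 10 − 9 = 1
n=13: ⌈(14·334+63)/465⌉ − ⌈(13·334+63)/465⌉ = ⌈4739/465⌉ − ⌈4405/465⌉ = 11 − 10 = 1
n=14: ⌈(15·334+63)/465⌉ − ⌈(14·334+63)/465⌉ = ⌈5073/465⌉ − ⌈4739/465⌉ = 11 − 11 = 0
n=15: ⌈(16·334+63)/465⌉ − ⌈(15·334+63)/465⌉ = ⌈5407/465⌉ − ⌈5073/465⌉ = 12 − 11 = 1
n=16: ⌈(17·334+63)/465⌉ − ⌈(16·334+63)/465⌉ = ⌈5741/465⌉ − ⌈5407/465⌉ = 13 − 12 = 1
n=17: ⌈(18·334+63)/465⌉ − ⌈(17·334+63)/465⌉ = ⌈6075/465⌉ − ⌈5741/465⌉ = 14 − 13 = 1
n=18: ⌈(19·334+63)/465⌉ − ⌈(18·334+63)/465⌉ = ⌈6409/465⌉ − ⌈6075/465⌉ = 14 − 14 = 0
n=19: ⌈(20·334+63)/465⌉ − ⌈(19·334+63)/465⌉ = ⌈6743/465⌉ − ⌈6409/465⌉ = 15 − 14 = 1
n=20: ⌈(21·334+63)/465⌉ − ⌈(20·334+63)/465⌉ = ⌈7077/465⌉ − ⌈6743/465⌉ = 16 − 15 = 1
n=21: ⌈(22·334+63)/465⌉ − ⌈(21·334+63)/465⌉ = ⌈7411/465⌉ − ⌈7077/465⌉ = 16 − 16 = 0
n=22: ⌈(23·334+63)/465⌉ − ⌈(22·334+63)/465⌉ = ⌈7745/465⌉ − ⌈7411/465⌉ = 17 − 16 = 1
n=23: ⌈(24·334+63)/465⌉ − ⌈(23·334+63)/465⌉ = ⌈8079/465⌉ − ⌈7745/465⌉ = 18 − 17 = 1
n=24: ⌈(25·334+63)/465⌉ − ⌈(24·334+63)/465⌉ = ⌈8413/465⌉ − ⌈8079/465⌉ = 19 − 18 = 1
n=25: ⌈(26·334+63)/465⌉ − ⌈(25·334+63)/465⌉ = ⌈8747/465⌉ − ⌈8413/465⌉ = 19 − 19 = 0
n=26: ⌈(27·334+63)/465⌉ − ⌈(26·334+63)/465⌉ = ⌈9081/465⌉ − ⌈8747/465⌉ = 20 − 19 = 1
n=27: ⌈(28·334+63)/465⌉ − ⌈(27·334+63)/465⌉ = ⌈9415/465⌉ − ⌈9081/465⌉ = 21 − 20 = 1
n=28: ⌈(29·334+63)/465⌉ − ⌈(28·334+63)/465⌉ = ⌈9749/465⌉ − ⌈9415/465⌉ = 21 − 21 = 0
n=29: ⌈(30·334+63)/465⌉ − ⌈(29·334+63)/465⌉ = ⌈10083/465⌉ − ⌈9749/465⌉ = 22 − 21 = 1
n=30: ⌈(31·334+63)/465⌉ − ⌈(30·334+63)/465⌉ = ⌈10417/465⌉ − ⌈10083/465⌉ = 23 − 22 = 1
n=31: ⌈(32·334+63)/465⌉ − ⌈(31·334+63)/465⌉ = ⌈10751/465⌉ − ⌈10417/465⌉ = 24 − 23 = 1
n=32: ⌈(33·334+63)/465⌉ − ⌈(32·334+63)/465⌉ = ⌈11085/465⌉ − ⌈10751/465⌉ = 24 − 24 = 0
n=33: ⌈(34·334+63)/465⌉ − ⌈(33·334+63)/465⌉ = ⌈11419/465⌉ − ⌈11085/465⌉ = 25 − 24 = 1
n=34: ⌈(35·334+63)/465⌉ − ⌈(34·334+63)/465⌉ = ⌈11753/465⌉ − ⌈11419/465⌉ = 26 − 25 = 1
n=35: ⌈(36·334+63)/465⌉ − ⌈(35·334+63)/465⌉ = ⌈12087/465⌉ − ⌈11753/465⌉ = 26 − 26 = 0
n=36: ⌈(37·334+63)/465⌉ − ⌈(36·334+63)/465⌉ = ⌈12421/465⌉ − ⌈12087/465⌉ = 27 − 26 = 1
n=37: ⌈(38·334+63)/465⌉ − ⌈(37·334+63)/465⌉ = ⌈12755/465⌉ − ⌈12421/465⌉ = 28 − 27 = 1
n=38: ⌈(39·334+63)/465⌉ − ⌈(38·334+63)/465⌉ = ⌈13089/465⌉ − ⌈12755/465⌉ = 29 − 28 = 1
n=39: ⌈(40·334+63)/465⌉ − ⌈(39·334+63)/465⌉ = ⌈13423/465⌉ − ⌈13089/465⌉ = 29 − 29 = 0
n=40: ⌈(41·334+63)/465⌉ − ⌈(40·334+63)/465⌉ = ⌈13757/465⌉ − ⌈13423/465⌉ = 30 − 29 = 1
n=41: ⌈(42·334+63)/465⌉ − ⌈(41·334+63)/465⌉ = ⌈14091/465⌉ − ⌈13757/465⌉ = 31 − 30 = 1
n=42: ⌈(43·334+63)/465⌉ − ⌈(42·334+63)/465⌉ = ⌈14425/465⌉ − ⌈14091/465⌉ = 32 − 31 = 1
n=43: ⌈(44·334+63)/465⌉ − ⌈(43·334+63)/465⌉ = ⌈14759/465⌉ − ⌈14425/465⌉ = 32 − 32 = 0
n=44: ⌈(45·334+63)/465⌉ − ⌈(44·334+63)/465⌉ = ⌈15093/465⌉ − ⌈14759/465⌉ = 33 − 32 = 1
n=45: ⌈(46·334+63)/465⌉ − ⌈(45·334+63)/465⌉ = ⌈15427/465⌉ − ⌈15093/465⌉ = 34 − 33 = 1
n=46: ⌈(47·334+63)/465⌉ − ⌈(46·334+63)/465⌉ = ⌈15761/465⌉ − ⌈15427/465⌉ = 34 − 34 = 0
n=47: ⌈(48·334+63)/465⌉ − ⌈(47·334+63)/465⌉ = ⌈16095/465⌉ − ⌈15761/465⌉ = 35 − 34 = 1
n=48: ⌈(49·334+63)/465⌉ − ⌈(48·334+63)/465⌉ = ⌈16429/465⌉ − ⌈16095/465⌉ = 36 − 35 = 1
n=49: ⌈(50·334+63)/465⌉ − ⌈(49·334+63)/465⌉ = ⌈16763/465⌉ − ⌈16429/465⌉ = 37 − 36 = 1
n=50: ⌈(51·334+63)/465⌉ − ⌈(50·334+63)/465⌉ = ⌈17097/465⌉ − ⌈16763/465⌉ = 37 − 37 = 0
n=51: ⌈(52·334+63)/465⌉ − ⌈(51·334+63)/465⌉ = ⌈17431/465⌉ − ⌈17097/465⌉ = 38 − 37 = 1
n=52: ⌈(53·334+63)/465⌉ − ⌈(52·334+63)/465⌉ = ⌈17765/465⌉ − ⌈17431/465⌉ = 39 − 38 = 1
n=53: ⌈(54·334+63)/465⌉ − ⌈(53·334+63)/465⌉ = ⌈18099/465⌉ − ⌈17765/465⌉ = 39 − 39 = 0
n=54: ⌈(55·334+63)/465⌉ − ⌈(54·334+63)/465⌉ = ⌈18433/465⌉ − ⌈18099/465⌉ = 40 − 39 = 1
n=55: ⌈(56·334+63)/465⌉ − ⌈(55·334+63)/465⌉ = ⌈18767/465⌉ − ⌈18433/465⌉ = 41 − 40 = 1
n=56: ⌈(57·334+63)/465⌉ − ⌈(56·334+63)/465⌉ = ⌈19101/465⌉ − ⌈18767/465⌉ = 42 − 41 = 1
n=57: ⌈(58·334+63)/465⌉ − ⌈(57·334+63)/465⌉ = ⌈19435/465⌉ − ⌈19101/465⌉ = 42 − 42 = 0
n=58: ⌈(59·334+63)/465⌉ − ⌈(58·334+63)/465⌉ = ⌈19769/465⌉ − ⌈19435/465⌉ = 43 − 42 = 1
n=59: ⌈(60·334+63)/465⌉ − ⌈(59·334+63)/465⌉ = ⌈20103/465⌉ − ⌈19769/465⌉ = 44 − 43 = 1
n=60: ⌈(61·334+63)/465⌉ − ⌈(60·334+63)/465⌉ = ⌈20437/465⌉ − ⌈20103/465⌉ = 44 − 44 = 0
n=61: ⌈(62·334+63)/465⌉ − ⌈(61·334+63)/465⌉ = ⌈20771/465⌉ − ⌈20437/465⌉ = 45 − 44 = 1
n=62: ⌈(63·334+63)/465⌉ − ⌈(62·334+63)/465⌉ = ⌈21105/465⌉ − ⌈20771/465⌉ = 46 − 45 = 1
n=63: ⌈(64·334+63)/465⌉ − ⌈(63·334+63)/465⌉ = ⌈21439/465⌉ − ⌈21105/465⌉ = 47 − 46 = 1
n=64: ⌈(65·334+63)/465⌉ − ⌈(64·334+63)/465⌉ = ⌈21773/465⌉ − ⌈21439/465⌉ = 47 − 47 = 0
n=65: ⌈(66·334+63)/465⌉ − ⌈(65·334+63)/465⌉ = ⌈22107/465⌉ − ⌈21773/465⌉ = 48 − 47 = 1
n=66: ⌈(67·334+63)/465⌉ − ⌈(66·334+63)/465⌉ = ⌈22441/465⌉ − ⌈22107/465⌉ = 49 − 48 = 1
n=67: ⌈(68·334+63)/465⌉ − ⌈(67·334+63)/465⌉ = ⌈22775/465⌉ − ⌈22441/465⌉ = 49 − 49 = 0
n=68: ⌈(69·334+63)/465⌉ − ⌈(68·334+63)/465⌉ = ⌈23109/465⌉ − ⌈22775/465⌉ = 50 − 49 = 1
n=69: ⌈(70·334+63)/465⌉ − ⌈(69·334+63)/465⌉ = ⌈23443/465⌉ − ⌈23109/465⌉ = 51 − 50 = 1
n=70: ⌈(71·334+63)/465⌉ − ⌈(70·334+63)/465⌉ = ⌈23777/465⌉ − ⌈23443/465⌉ = 52 − 51 = 1
n=71: ⌈(72·334+63)/465⌉ − ⌈(71·334+63)/465⌉ = ⌈24111/465⌉ − ⌈23777/465⌉ = 52 − 52 = 0
n=72: ⌈(73·334+63)/465⌉ − ⌈(72·334+63)/465⌉ = ⌈24445/465⌉ − ⌈24111/465⌉ = 53 − 52 = 1
n=73: ⌈(74·334+63)/465⌉ − ⌈(73·334+63)/465⌉ = ⌈24779/465⌉ − ⌈24445/465⌉ = 54 − 53 = 1
n=74: ⌈(75·334+63)/465⌉ − ⌈(74·334+63)/465⌉ = ⌈25113/465⌉ − ⌈24779/465⌉ = 55 − 54 = 1
n=75: ⌈(76·334+63)/465⌉ − ⌈(75·334+63)/465⌉ = ⌈25447/465⌉ − ⌈25113/465⌉ = 55 − 55 = 0
n=76: ⌈(77·334+63)/465⌉ − ⌈(76·334+63)/465⌉ = ⌈25781/465⌉ − ⌈25447/465⌉ = 56 − 55 = 1
n=77: ⌈(78·334+63)/465⌉ − ⌈(77·334+63)/465⌉ = ⌈26115/465⌉ − ⌈25781/465⌉ = 57 − 56 = 1
n=78: ⌈(79·334+63)/465⌉ − ⌈(78·334+63)/465⌉ = ⌈26449/465⌉ − ⌈26115/465⌉ = 57 − 57 = 0
n=79: ⌈(80·334+63)/465⌉ − ⌈(79·334+63)/465⌉ = ⌈26783/465⌉ − ⌈26449/465⌉ = 58 − 57 = 1
n=80: ⌈(81·334+63)/465⌉ − ⌈(80·334+63)/465⌉ = ⌈27117/465⌉ − ⌈26783/465⌉ = 59 − 58 = 1
n=81: ⌈(82·334+63)/465⌉ − ⌈(81·334+63)/465⌉ = ⌈27451/465⌉ − ⌈27117/465⌉ = 60 − 59 = 1
n=82: ⌈(83·334+63)/465⌉ − ⌈(82·334+63)/465⌉ = ⌈27785/465⌉ − ⌈27451/465⌉ = 60 − 60 = 0
n=83: ⌈(84·334+63)/465⌉ − ⌈(83·334+63)/465⌉ = ⌈28119/465⌉ − ⌈27785/465⌉ = 61 − 60 = 1
n=84: ⌈(85·334+63)/465⌉ − ⌈(84·334+63)/465⌉ = ⌈28453/465⌉ − ⌈28119/465⌉ = 62 − 61 = 1
n=85: ⌈(86·334+63)/465⌉ − ⌈(85·334+63)/465⌉ = ⌈28787/465⌉ − ⌈28453/465⌉ = 62 − 62 = 0
n=86: ⌈(87·334+63)/465⌉ − ⌈(86·334+63)/465⌉ = ⌈29121/465⌉ − ⌈28787/465⌉ = 63 − 62 = 1
n=87: ⌈(88·334+63)/465⌉ − ⌈(87·334+63)/465⌉ = ⌈29455/465⌉ − ⌈29121/465⌉ = 64 − 63 = 1
n=88: ⌈(89·334+63)/465⌉ − ⌈(88·334+63)/465⌉ = ⌈29789/465⌉ − ⌈29455/465⌉ = 65 − 64 = 1
n=89: ⌈(90·334+63)/465⌉ − ⌈(89·334+63)/465⌉ = ⌈30123/465⌉ − ⌈29789/465⌉ = 65 − 65 = 0
n=90: ⌈(91·334+63)/465⌉ − ⌈(90·334+63)/465⌉ = ⌈30457/465⌉ − ⌈30123/465⌉ = 66 − 65 = 1
n=91: ⌈(92·334+63)/465⌉ − ⌈(91·334+63)/465⌉ = ⌈30791/465⌉ − ⌈30457/465⌉ = 67 − 66 = 1
n=92: ⌈(93·334+63)/465⌉ − ⌈(92·334+63)/465⌉ = ⌈31125/465⌉ − ⌈30791/465⌉ = 67 − 67 = 0
n=93: ⌈(94·334+63)/465⌉ − ⌈(93·334+63)/465⌉ = ⌈31459/465⌉ − ⌈31125/465⌉ = 68 − 67 = 1
n=94: ⌈(95·334+63)/465⌉ − ⌈(94·334+63)/465⌉ = ⌈31793/465⌉ − ⌈31459/465⌉ = 69 − 68 = 1
n=95: ⌈(96·334+63)/465⌉ − ⌈(95·334+63)/465⌉ = ⌈32127/465⌉ − ⌈31793/465⌉ = 70 − 69 = 1

011101101110110111011011101101110110111011101101110110111011011101101110111011011101101110110111


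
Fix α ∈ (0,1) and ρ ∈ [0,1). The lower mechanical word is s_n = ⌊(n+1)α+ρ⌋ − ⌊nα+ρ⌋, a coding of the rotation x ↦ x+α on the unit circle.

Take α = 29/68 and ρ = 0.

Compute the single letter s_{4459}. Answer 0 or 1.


(n+1)α + ρ = (4460·29) / 68 = 129340/68
nα + ρ     = (4459·29) / 68 = 129311/68
⌊129340/68⌋ = 1902,  ⌊129311/68⌋ = 1901
s_{4459} = 1902 − 1901 = 1

1


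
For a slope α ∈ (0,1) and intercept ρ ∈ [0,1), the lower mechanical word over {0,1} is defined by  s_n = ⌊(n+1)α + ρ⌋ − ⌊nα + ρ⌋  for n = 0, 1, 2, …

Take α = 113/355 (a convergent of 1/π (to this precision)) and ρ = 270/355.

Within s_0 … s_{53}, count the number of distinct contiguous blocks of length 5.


t_n = ⌊(n·113+270)/355⌋ for n = 0 … 54:
  n=0…9: ⌊270/355⌋=0 ⌊383/355⌋=1 ⌊496/355⌋=1 ⌊609/355⌋=1 ⌊722/355⌋=2 ⌊835/355⌋=2 ⌊948/355⌋=2 ⌊1061/355⌋=2 ⌊1174/355⌋=3 ⌊1287/355⌋=3
  n=10…19: ⌊1400/355⌋=3 ⌊1513/355⌋=4 ⌊1626/355⌋=4 ⌊1739/355⌋=4 ⌊1852/355⌋=5 ⌊1965/355⌋=5 ⌊2078/355⌋=5 ⌊2191/355⌋=6 ⌊2304/355⌋=6 ⌊2417/355⌋=6
  n=20…29: ⌊2530/355⌋=7 ⌊2643/355⌋=7 ⌊2756/355⌋=7 ⌊2869/355⌋=8 ⌊2982/355⌋=8 ⌊3095/355⌋=8 ⌊3208/355⌋=9 ⌊3321/355⌋=9 ⌊3434/355⌋=9 ⌊3547/355⌋=9
  n=30…39: ⌊3660/355⌋=10 ⌊3773/355⌋=10 ⌊3886/355⌋=10 ⌊3999/355⌋=11 ⌊4112/355⌋=11 ⌊4225/355⌋=11 ⌊4338/355⌋=12 ⌊4451/355⌋=12 ⌊4564/355⌋=12 ⌊4677/355⌋=13
  n=40…49: ⌊4790/355⌋=13 ⌊4903/355⌋=13 ⌊5016/355⌋=14 ⌊5129/355⌋=14 ⌊5242/355⌋=14 ⌊5355/355⌋=15 ⌊5468/355⌋=15 ⌊5581/355⌋=15 ⌊5694/355⌋=16 ⌊5807/355⌋=16
  n=50…54: ⌊5920/355⌋=16 ⌊6033/355⌋=16 ⌊6146/355⌋=17 ⌊6259/355⌋=17 ⌊6372/355⌋=17
s_n = t_(n+1) − t_n for n = 0 … 53 gives
prefix = 100100010010010010010010010001001001001001001001000100
slide a length-5 window over [0..4] … [49..53] (50 windows); first occurrence of each distinct factor:
  [  0..  4] 10010
  [  1..  5] 00100
  [  2..  6] 01000
  [  3..  7] 10001
  [  4..  8] 00010
  [  6.. 10] 01001
  (the other 44 windows repeat one of these)
distinct factors: {00010, 00100, 01000, 01001, 10001, 10010}
count = 6  (Sturmian bound for length 5 is 6)

6


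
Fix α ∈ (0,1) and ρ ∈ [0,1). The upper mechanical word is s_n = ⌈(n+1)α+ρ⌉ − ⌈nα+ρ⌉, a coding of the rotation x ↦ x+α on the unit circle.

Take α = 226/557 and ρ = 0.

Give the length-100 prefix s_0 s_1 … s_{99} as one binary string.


n=0: ⌈(1·226)/557⌉ − ⌈(0·226)/557⌉ = ⌈226/557⌉ − ⌈0/557⌉ = 1 − 0 = 1
n=1: ⌈(2·226)/557⌉ − ⌈(1·226)/557⌉ = ⌈452/557⌉ − ⌈226/557⌉ = 1 − 1 = 0
n=2: ⌈(3·226)/557⌉ − ⌈(2·226)/557⌉ = ⌈678/557⌉ − ⌈452/557⌉ = 2 − 1 = 1
n=3: ⌈(4·226)/557⌉ − ⌈(3·226)/557⌉ = ⌈904/557⌉ − ⌈678/557⌉ = 2 − 2 = 0
n=4: ⌈(5·226)/557⌉ − ⌈(4·226)/557⌉ = ⌈1130/557⌉ − ⌈904/557⌉ = 3 − 2 = 1
n=5: ⌈(6·226)/557⌉ − ⌈(5·226)/557⌉ = ⌈1356/557⌉ − ⌈1130/557⌉ = 3 − 3 = 0
n=6: ⌈(7·226)/557⌉ − ⌈(6·226)/557⌉ = ⌈1582/557⌉ − ⌈1356/557⌉ = 3 − 3 = 0
n=7: ⌈(8·226)/557⌉ − ⌈(7·226)/557⌉ = ⌈1808/557⌉ − ⌈1582/557⌉ = 4 − 3 = 1
n=8: ⌈(9·226)/557⌉ − ⌈(8·226)/557⌉ = ⌈2034/557⌉ − ⌈1808/557⌉ = 4 − 4 = 0
n=9: ⌈(10·226)/557⌉ − ⌈(9·226)/557⌉ = ⌈2260/557⌉ − ⌈2034/557⌉ = 5 − 4 = 1
n=10: ⌈(11·226)/557⌉ − ⌈(10·226)/557⌉ = ⌈2486/557⌉ − ⌈2260/557⌉ = 5 − 5 = 0
n=11: ⌈(12·226)/557⌉ − ⌈(11·226)/557⌉ = ⌈2712/557⌉ − ⌈2486/557⌉ = 5 − 5 = 0
n=12: ⌈(13·226)/557⌉ − ⌈(12·226)/557⌉ = ⌈2938/557⌉ − ⌈2712/557⌉ = 6 − 5 = 1
n=13: ⌈(14·226)/557⌉ − ⌈(13·226)/557⌉ = ⌈3164/557⌉ − ⌈2938/557⌉ = 6 − 6 = 0
n=14: ⌈(15·226)/557⌉ − ⌈(14·226)/557⌉ = ⌈3390/557⌉ − ⌈3164/557⌉ = 7 − 6 = 1
n=15: ⌈(16·226)/557⌉ − ⌈(15·226)/557⌉ = ⌈3616/557⌉ − ⌈3390/557⌉ = 7 − 7 = 0
n=16: ⌈(17·226)/557⌉ − ⌈(16·226)/557⌉ = ⌈3842/557⌉ − ⌈3616/557⌉ = 7 − 7 = 0
n=17: ⌈(18·226)/557⌉ − ⌈(17·226)/557⌉ = ⌈4068/557⌉ − ⌈3842/557⌉ = 8 − 7 = 1
n=18: ⌈(19·226)/557⌉ − ⌈(18·226)/557⌉ = ⌈4294/557⌉ − ⌈4068/557⌉ = 8 − 8 = 0
n=19: ⌈(20·226)/557⌉ − ⌈(19·226)/557⌉ = ⌈4520/557⌉ − ⌈4294/557⌉ = 9 − 8 = 1
n=20: ⌈(21·226)/557⌉ − ⌈(20·226)/557⌉ = ⌈4746/557⌉ − ⌈4520/557⌉ = 9 − 9 = 0
n=21: ⌈(22·226)/557⌉ − ⌈(21·226)/557⌉ = ⌈4972/557⌉ − ⌈4746/557⌉ = 9 − 9 = 0
n=22: ⌈(23·226)/557⌉ − ⌈(22·226)/557⌉ = ⌈5198/557⌉ − ⌈4972/557⌉ = 10 − 9 = 1
n=23: ⌈(24·226)/557⌉ − ⌈(23·226)/557⌉ = ⌈5424/557⌉ − ⌈5198/557⌉ = 10 − 10 = 0
n=24: ⌈(25·226)/557⌉ − ⌈(24·226)/557⌉ = ⌈5650/557⌉ − ⌈5424/557⌉ = 11 − 10 = 1
n=25: ⌈(26·226)/557⌉ − ⌈(25·226)/557⌉ = ⌈5876/557⌉ − ⌈5650/557⌉ = 11 − 11 = 0
n=26: ⌈(27·226)/557⌉ − ⌈(26·226)/557⌉ = ⌈6102/557⌉ − ⌈5876/557⌉ = 11 − 11 = 0
n=27: ⌈(28·226)/557⌉ − ⌈(27·226)/557⌉ = ⌈6328/557⌉ − ⌈6102/557⌉ = 12 − 11 = 1
n=28: ⌈(29·226)/557⌉ − ⌈(28·226)/557⌉ = ⌈6554/557⌉ − ⌈6328/557⌉ = 12 − 12 = 0
n=29: ⌈(30·226)/557⌉ − ⌈(29·226)/557⌉ = ⌈6780/557⌉ − ⌈6554/557⌉ = 13 − 12 = 1
n=30: ⌈(31·226)/557⌉ − ⌈(30·226)/557⌉ = ⌈7006/557⌉ − ⌈6780/557⌉ = 13 − 13 = 0
n=31: ⌈(32·226)/557⌉ − ⌈(31·226)/557⌉ = ⌈7232/557⌉ − ⌈7006/557⌉ = 13 − 13 = 0
n=32: ⌈(33·226)/557⌉ − ⌈(32·226)/557⌉ = ⌈7458/557⌉ − ⌈7232/557⌉ = 14 − 13 = 1
n=33: ⌈(34·226)/557⌉ − ⌈(33·226)/557⌉ = ⌈7684/557⌉ − ⌈7458/557⌉ = 14 − 14 = 0
n=34: ⌈(35·226)/557⌉ − ⌈(34·226)/557⌉ = ⌈7910/557⌉ − ⌈7684/557⌉ = 15 − 14 = 1
n=35: ⌈(36·226)/557⌉ − ⌈(35·226)/557⌉ = ⌈8136/557⌉ − ⌈7910/557⌉ = 15 − 15 = 0
n=36: ⌈(37·226)/557⌉ − ⌈(36·226)/557⌉ = ⌈8362/557⌉ − ⌈8136/557⌉ = 16 − 15 = 1
n=37: ⌈(38·226)/557⌉ − ⌈(37·226)/557⌉ = ⌈8588/557⌉ − ⌈8362/557⌉ = 16 − 16 = 0
n=38: ⌈(39·226)/557⌉ − ⌈(38·226)/557⌉ = ⌈8814/557⌉ − ⌈8588/557⌉ = 16 − 16 = 0
n=39: ⌈(40·226)/557⌉ − ⌈(39·226)/557⌉ = ⌈9040/557⌉ − ⌈8814/557⌉ = 17 − 16 = 1
n=40: ⌈(41·226)/557⌉ − ⌈(40·226)/557⌉ = ⌈9266/557⌉ − ⌈9040/557⌉ = 17 − 17 = 0
n=41: ⌈(42·226)/557⌉ − ⌈(41·226)/557⌉ = ⌈9492/557⌉ − ⌈9266/557⌉ = 18 − 17 = 1
n=42: ⌈(43·226)/557⌉ − ⌈(42·226)/557⌉ = ⌈9718/557⌉ − ⌈9492/557⌉ = 18 − 18 = 0
n=43: ⌈(44·226)/557⌉ − ⌈(43·226)/557⌉ = ⌈9944/557⌉ − ⌈9718/557⌉ = 18 − 18 = 0
n=44: ⌈(45·226)/557⌉ − ⌈(44·226)/557⌉ = ⌈10170/557⌉ − ⌈9944/557⌉ = 19 − 18 = 1
n=45: ⌈(46·226)/557⌉ − ⌈(45·226)/557⌉ = ⌈10396/557⌉ − ⌈10170/557⌉ = 19 − 19 = 0
n=46: ⌈(47·226)/557⌉ − ⌈(46·226)/557⌉ = ⌈10622/557⌉ − ⌈10396/557⌉ = 20 − 19 = 1
n=47: ⌈(48·226)/557⌉ − ⌈(47·226)/557⌉ = ⌈10848/557⌉ − ⌈10622/557⌉ = 20 − 20 = 0
n=48: ⌈(49·226)/557⌉ − ⌈(48·226)/557⌉ = ⌈11074/557⌉ − ⌈10848/557⌉ = 20 − 20 = 0
n=49: ⌈(50·226)/557⌉ − ⌈(49·226)/557⌉ = ⌈11300/557⌉ − ⌈11074/557⌉ = 21 − 20 = 1
n=50: ⌈(51·226)/557⌉ − ⌈(50·226)/557⌉ = ⌈11526/557⌉ − ⌈11300/557⌉ = 21 − 21 = 0
n=51: ⌈(52·226)/557⌉ − ⌈(51·226)/557⌉ = ⌈11752/557⌉ − ⌈11526/557⌉ = 22 − 21 = 1
n=52: ⌈(53·226)/557⌉ − ⌈(52·226)/557⌉ = ⌈11978/557⌉ − ⌈11752/557⌉ = 22 − 22 = 0
n=53: ⌈(54·226)/557⌉ − ⌈(53·226)/557⌉ = ⌈12204/557⌉ − ⌈11978/557⌉ = 22 − 22 = 0
n=54: ⌈(55·226)/557⌉ − ⌈(54·226)/557⌉ = ⌈12430/557⌉ − ⌈12204/557⌉ = 23 − 22 = 1
n=55: ⌈(56·226)/557⌉ − ⌈(55·226)/557⌉ = ⌈12656/557⌉ − ⌈12430/557⌉ = 23 − 23 = 0
n=56: ⌈(57·226)/557⌉ − ⌈(56·226)/557⌉ = ⌈12882/557⌉ − ⌈12656/557⌉ = 24 − 23 = 1
n=57: ⌈(58·226)/557⌉ − ⌈(57·226)/557⌉ = ⌈13108/557⌉ − ⌈12882/557⌉ = 24 − 24 = 0
n=58: ⌈(59·226)/557⌉ − ⌈(58·226)/557⌉ = ⌈13334/557⌉ − ⌈13108/557⌉ = 24 − 24 = 0
n=59: ⌈(60·226)/557⌉ − ⌈(59·226)/557⌉ = ⌈13560/557⌉ − ⌈13334/557⌉ = 25 − 24 = 1
n=60: ⌈(61·226)/557⌉ − ⌈(60·226)/557⌉ = ⌈13786/557⌉ − ⌈13560/557⌉ = 25 − 25 = 0
n=61: ⌈(62·226)/557⌉ − ⌈(61·226)/557⌉ = ⌈14012/557⌉ − ⌈13786/557⌉ = 26 − 25 = 1
n=62: ⌈(63·226)/557⌉ − ⌈(62·226)/557⌉ = ⌈14238/557⌉ − ⌈14012/557⌉ = 26 − 26 = 0
n=63: ⌈(64·226)/557⌉ − ⌈(63·226)/557⌉ = ⌈14464/557⌉ − ⌈14238/557⌉ = 26 − 26 = 0
n=64: ⌈(65·226)/557⌉ − ⌈(64·226)/557⌉ = ⌈14690/557⌉ − ⌈14464/557⌉ = 27 − 26 = 1
n=65: ⌈(66·226)/557⌉ − ⌈(65·226)/557⌉ = ⌈14916/557⌉ − ⌈14690/557⌉ = 27 − 27 = 0
n=66: ⌈(67·226)/557⌉ − ⌈(66·226)/557⌉ = ⌈15142/557⌉ − ⌈14916/557⌉ = 28 − 27 = 1
n=67: ⌈(68·226)/557⌉ − ⌈(67·226)/557⌉ = ⌈15368/557⌉ − ⌈15142/557⌉ = 28 − 28 = 0
n=68: ⌈(69·226)/557⌉ − ⌈(68·226)/557⌉ = ⌈15594/557⌉ − ⌈15368/557⌉ = 28 − 28 = 0
n=69: ⌈(70·226)/557⌉ − ⌈(69·226)/557⌉ = ⌈15820/557⌉ − ⌈15594/557⌉ = 29 − 28 = 1
n=70: ⌈(71·226)/557⌉ − ⌈(70·226)/557⌉ = ⌈16046/557⌉ − ⌈15820/557⌉ = 29 − 29 = 0
n=71: ⌈(72·226)/557⌉ − ⌈(71·226)/557⌉ = ⌈16272/557⌉ − ⌈16046/557⌉ = 30 − 29 = 1
n=72: ⌈(73·226)/557⌉ − ⌈(72·226)/557⌉ = ⌈16498/557⌉ − ⌈16272/557⌉ = 30 − 30 = 0
n=73: ⌈(74·226)/557⌉ − ⌈(73·226)/557⌉ = ⌈16724/557⌉ − ⌈16498/557⌉ = 31 − 30 = 1
n=74: ⌈(75·226)/557⌉ − ⌈(74·226)/557⌉ = ⌈16950/557⌉ − ⌈16724/557⌉ = 31 − 31 = 0
n=75: ⌈(76·226)/557⌉ − ⌈(75·226)/557⌉ = ⌈17176/557⌉ − ⌈16950/557⌉ = 31 − 31 = 0
n=76: ⌈(77·226)/557⌉ − ⌈(76·226)/557⌉ = ⌈17402/557⌉ − ⌈17176/557⌉ = 32 − 31 = 1
n=77: ⌈(78·226)/557⌉ − ⌈(77·226)/557⌉ = ⌈17628/557⌉ − ⌈17402/557⌉ = 32 − 32 = 0
n=78: ⌈(79·226)/557⌉ − ⌈(78·226)/557⌉ = ⌈17854/557⌉ − ⌈17628/557⌉ = 33 − 32 = 1
n=79: ⌈(80·226)/557⌉ − ⌈(79·226)/557⌉ = ⌈18080/557⌉ − ⌈17854/557⌉ = 33 − 33 = 0
n=80: ⌈(81·226)/557⌉ − ⌈(80·226)/557⌉ = ⌈18306/557⌉ − ⌈18080/557⌉ = 33 − 33 = 0
n=81: ⌈(82·226)/557⌉ − ⌈(81·226)/557⌉ = ⌈18532/557⌉ − ⌈18306/557⌉ = 34 − 33 = 1
n=82: ⌈(83·226)/557⌉ − ⌈(82·226)/557⌉ = ⌈18758/557⌉ − ⌈18532/557⌉ = 34 − 34 = 0
n=83: ⌈(84·226)/557⌉ − ⌈(83·226)/557⌉ = ⌈18984/557⌉ − ⌈18758/557⌉ = 35 − 34 = 1
n=84: ⌈(85·226)/557⌉ − ⌈(84·226)/557⌉ = ⌈19210/557⌉ − ⌈18984/557⌉ = 35 − 35 = 0
n=85: ⌈(86·226)/557⌉ − ⌈(85·226)/557⌉ = ⌈19436/557⌉ − ⌈19210/557⌉ = 35 − 35 = 0
n=86: ⌈(87·226)/557⌉ − ⌈(86·226)/557⌉ = ⌈19662/557⌉ − ⌈19436/557⌉ = 36 − 35 = 1
n=87: ⌈(88·226)/557⌉ − ⌈(87·226)/557⌉ = ⌈19888/557⌉ − ⌈19662/557⌉ = 36 − 36 = 0
n=88: ⌈(89·226)/557⌉ − ⌈(88·226)/557⌉ = ⌈20114/557⌉ − ⌈19888/557⌉ = 37 − 36 = 1
n=89: ⌈(90·226)/557⌉ − ⌈(89·226)/557⌉ = ⌈20340/557⌉ − ⌈20114/557⌉ = 37 − 37 = 0
n=90: ⌈(91·226)/557⌉ − ⌈(90·226)/557⌉ = ⌈20566/557⌉ − ⌈20340/557⌉ = 37 − 37 = 0
n=91: ⌈(92·226)/557⌉ − ⌈(91·226)/557⌉ = ⌈20792/557⌉ − ⌈20566/557⌉ = 38 − 37 = 1
n=92: ⌈(93·226)/557⌉ − ⌈(92·226)/557⌉ = ⌈21018/557⌉ − ⌈20792/557⌉ = 38 − 38 = 0
n=93: ⌈(94·226)/557⌉ − ⌈(93·226)/557⌉ = ⌈21244/557⌉ − ⌈21018/557⌉ = 39 − 38 = 1
n=94: ⌈(95·226)/557⌉ − ⌈(94·226)/557⌉ = ⌈21470/557⌉ − ⌈21244/557⌉ = 39 − 39 = 0
n=95: ⌈(96·226)/557⌉ − ⌈(95·226)/557⌉ = ⌈21696/557⌉ − ⌈21470/557⌉ = 39 − 39 = 0
n=96: ⌈(97·226)/557⌉ − ⌈(96·226)/557⌉ = ⌈21922/557⌉ − ⌈21696/557⌉ = 40 − 39 = 1
n=97: ⌈(98·226)/557⌉ − ⌈(97·226)/557⌉ = ⌈22148/557⌉ − ⌈21922/557⌉ = 40 − 40 = 0
n=98: ⌈(99·226)/557⌉ − ⌈(98·226)/557⌉ = ⌈22374/557⌉ − ⌈22148/557⌉ = 41 − 40 = 1
n=99: ⌈(100·226)/557⌉ − ⌈(99·226)/557⌉ = ⌈22600/557⌉ − ⌈22374/557⌉ = 41 − 41 = 0

1010100101001010010100101001010010101001010010100101001010010100101001010100101001010010100101001010


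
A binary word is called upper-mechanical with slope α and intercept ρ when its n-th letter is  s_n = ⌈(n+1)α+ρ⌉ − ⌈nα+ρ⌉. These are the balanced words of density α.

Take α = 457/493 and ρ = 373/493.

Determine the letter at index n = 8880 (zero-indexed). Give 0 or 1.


(n+1)α + ρ = (8881·457 + 373) / 493 = 4058990/493
nα + ρ     = (8880·457 + 373) / 493 = 4058533/493
⌈4058990/493⌉ = 8234,  ⌈4058533/493⌉ = 8233
s_{8880} = 8234 − 8233 = 1

1


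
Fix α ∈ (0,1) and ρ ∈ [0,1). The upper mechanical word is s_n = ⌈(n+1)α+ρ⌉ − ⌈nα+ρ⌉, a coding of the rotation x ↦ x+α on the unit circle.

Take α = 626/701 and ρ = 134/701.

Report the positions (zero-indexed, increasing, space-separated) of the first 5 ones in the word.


n=0: ⌈760/701⌉−⌈134/701⌉ = 2−1 = 1  ← one
n=1: ⌈1386/701⌉−⌈760/701⌉ = 2−2 = 0
n=2: ⌈2012/701⌉−⌈1386/701⌉ = 3−2 = 1  ← one
n=3: ⌈2638/701⌉−⌈2012/701⌉ = 4−3 = 1  ← one
n=4: ⌈3264/701⌉−⌈2638/701⌉ = 5−4 = 1  ← one
n=5: ⌈3890/701⌉−⌈3264/701⌉ = 6−5 = 1  ← one
positions of the first 5 ones: 0 2 3 4 5

0 2 3 4 5


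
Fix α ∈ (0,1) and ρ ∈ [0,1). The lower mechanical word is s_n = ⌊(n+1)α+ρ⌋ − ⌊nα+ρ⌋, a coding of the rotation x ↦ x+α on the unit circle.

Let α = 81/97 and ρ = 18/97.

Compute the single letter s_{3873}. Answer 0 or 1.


1

(n+1)α + ρ = (3874·81 + 18) / 97 = 313812/97
nα + ρ     = (3873·81 + 18) / 97 = 313731/97
⌊313812/97⌋ = 3235,  ⌊313731/97⌋ = 3234
s_{3873} = 3235 − 3234 = 1


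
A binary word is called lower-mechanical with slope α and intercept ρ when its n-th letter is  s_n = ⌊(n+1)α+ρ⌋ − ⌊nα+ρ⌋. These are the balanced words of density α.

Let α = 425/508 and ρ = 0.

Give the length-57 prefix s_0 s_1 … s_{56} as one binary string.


n=0: ⌊(1·425)/508⌋ − ⌊(0·425)/508⌋ = ⌊425/508⌋ − ⌊0/508⌋ = 0 − 0 = 0
n=1: ⌊(2·425)/508⌋ − ⌊(1·425)/508⌋ = ⌊850/508⌋ − ⌊425/508⌋ = 1 − 0 = 1
n=2: ⌊(3·425)/508⌋ − ⌊(2·425)/508⌋ = ⌊1275/508⌋ − ⌊850/508⌋ = 2 − 1 = 1
n=3: ⌊(4·425)/508⌋ − ⌊(3·425)/508⌋ = ⌊1700/508⌋ − ⌊1275/508⌋ = 3 − 2 = 1
n=4: ⌊(5·425)/508⌋ − ⌊(4·425)/508⌋ = ⌊2125/508⌋ − ⌊1700/508⌋ = 4 − 3 = 1
n=5: ⌊(6·425)/508⌋ − ⌊(5·425)/508⌋ = ⌊2550/508⌋ − ⌊2125/508⌋ = 5 − 4 = 1
n=6: ⌊(7·425)/508⌋ − ⌊(6·425)/508⌋ = ⌊2975/508⌋ − ⌊2550/508⌋ = 5 − 5 = 0
n=7: ⌊(8·425)/508⌋ − ⌊(7·425)/508⌋ = ⌊3400/508⌋ − ⌊2975/508⌋ = 6 − 5 = 1
n=8: ⌊(9·425)/508⌋ − ⌊(8·425)/508⌋ = ⌊3825/508⌋ − ⌊3400/508⌋ = 7 − 6 = 1
n=9: ⌊(10·425)/508⌋ − ⌊(9·425)/508⌋ = ⌊4250/508⌋ − ⌊3825/508⌋ = 8 − 7 = 1
n=10: ⌊(11·425)/508⌋ − ⌊(10·425)/508⌋ = ⌊4675/508⌋ − ⌊4250/508⌋ = 9 − 8 = 1
n=11: ⌊(12·425)/508⌋ − ⌊(11·425)/508⌋ = ⌊5100/508⌋ − ⌊4675/508⌋ = 10 − 9 = 1
n=12: ⌊(13·425)/508⌋ − ⌊(12·425)/508⌋ = ⌊5525/508⌋ − ⌊5100/508⌋ = 10 − 10 = 0
n=13: ⌊(14·425)/508⌋ − ⌊(13·425)/508⌋ = ⌊5950/508⌋ − ⌊5525/508⌋ = 11 − 10 = 1
n=14: ⌊(15·425)/508⌋ − ⌊(14·425)/508⌋ = ⌊6375/508⌋ − ⌊5950/508⌋ = 12 − 11 = 1
n=15: ⌊(16·425)/508⌋ − ⌊(15·425)/508⌋ = ⌊6800/508⌋ − ⌊6375/508⌋ = 13 − 12 = 1
n=16: ⌊(17·425)/508⌋ − ⌊(16·425)/508⌋ = ⌊7225/508⌋ − ⌊6800/508⌋ = 14 − 13 = 1
n=17: ⌊(18·425)/508⌋ − ⌊(17·425)/508⌋ = ⌊7650/508⌋ − ⌊7225/508⌋ = 15 − 14 = 1
n=18: ⌊(19·425)/508⌋ − ⌊(18·425)/508⌋ = ⌊8075/508⌋ − ⌊7650/508⌋ = 15 − 15 = 0
n=19: ⌊(20·425)/508⌋ − ⌊(19·425)/508⌋ = ⌊8500/508⌋ − ⌊8075/508⌋ = 16 − 15 = 1
n=20: ⌊(21·425)/508⌋ − ⌊(20·425)/508⌋ = ⌊8925/508⌋ − ⌊8500/508⌋ = 17 − 16 = 1
n=21: ⌊(22·425)/508⌋ − ⌊(21·425)/508⌋ = ⌊9350/508⌋ − ⌊8925/508⌋ = 18 − 17 = 1
n=22: ⌊(23·425)/508⌋ − ⌊(22·425)/508⌋ = ⌊9775/508⌋ − ⌊9350/508⌋ = 19 − 18 = 1
n=23: ⌊(24·425)/508⌋ − ⌊(23·425)/508⌋ = ⌊10200/508⌋ − ⌊9775/508⌋ = 20 − 19 = 1
n=24: ⌊(25·425)/508⌋ − ⌊(24·425)/508⌋ = ⌊10625/508⌋ − ⌊10200/508⌋ = 20 − 20 = 0
n=25: ⌊(26·425)/508⌋ − ⌊(25·425)/508⌋ = ⌊11050/508⌋ − ⌊10625/508⌋ = 21 − 20 = 1
n=26: ⌊(27·425)/508⌋ − ⌊(26·425)/508⌋ = ⌊11475/508⌋ − ⌊11050/508⌋ = 22 − 21 = 1
n=27: ⌊(28·425)/508⌋ − ⌊(27·425)/508⌋ = ⌊11900/508⌋ − ⌊11475/508⌋ = 23 − 22 = 1
n=28: ⌊(29·425)/508⌋ − ⌊(28·425)/508⌋ = ⌊12325/508⌋ − ⌊11900/508⌋ = 24 − 23 = 1
n=29: ⌊(30·425)/508⌋ − ⌊(29·425)/508⌋ = ⌊12750/508⌋ − ⌊12325/508⌋ = 25 − 24 = 1
n=30: ⌊(31·425)/508⌋ − ⌊(30·425)/508⌋ = ⌊13175/508⌋ − ⌊12750/508⌋ = 25 − 25 = 0
n=31: ⌊(32·425)/508⌋ − ⌊(31·425)/508⌋ = ⌊13600/508⌋ − ⌊13175/508⌋ = 26 − 25 = 1
n=32: ⌊(33·425)/508⌋ − ⌊(32·425)/508⌋ = ⌊14025/508⌋ − ⌊13600/508⌋ = 27 − 26 = 1
n=33: ⌊(34·425)/508⌋ − ⌊(33·425)/508⌋ = ⌊14450/508⌋ − ⌊14025/508⌋ = 28 − 27 = 1
n=34: ⌊(35·425)/508⌋ − ⌊(34·425)/508⌋ = ⌊14875/508⌋ − ⌊14450/508⌋ = 29 − 28 = 1
n=35: ⌊(36·425)/508⌋ − ⌊(35·425)/508⌋ = ⌊15300/508⌋ − ⌊14875/508⌋ = 30 − 29 = 1
n=36: ⌊(37·425)/508⌋ − ⌊(36·425)/508⌋ = ⌊15725/508⌋ − ⌊15300/508⌋ = 30 − 30 = 0
n=37: ⌊(38·425)/508⌋ − ⌊(37·425)/508⌋ = ⌊16150/508⌋ − ⌊15725/508⌋ = 31 − 30 = 1
n=38: ⌊(39·425)/508⌋ − ⌊(38·425)/508⌋ = ⌊16575/508⌋ − ⌊16150/508⌋ = 32 − 31 = 1
n=39: ⌊(40·425)/508⌋ − ⌊(39·425)/508⌋ = ⌊17000/508⌋ − ⌊16575/508⌋ = 33 − 32 = 1
n=40: ⌊(41·425)/508⌋ − ⌊(40·425)/508⌋ = ⌊17425/508⌋ − ⌊17000/508⌋ = 34 − 33 = 1
n=41: ⌊(42·425)/508⌋ − ⌊(41·425)/508⌋ = ⌊17850/508⌋ − ⌊17425/508⌋ = 35 − 34 = 1
n=42: ⌊(43·425)/508⌋ − ⌊(42·425)/508⌋ = ⌊18275/508⌋ − ⌊17850/508⌋ = 35 − 35 = 0
n=43: ⌊(44·425)/508⌋ − ⌊(43·425)/508⌋ = ⌊18700/508⌋ − ⌊18275/508⌋ = 36 − 35 = 1
n=44: ⌊(45·425)/508⌋ − ⌊(44·425)/508⌋ = ⌊19125/508⌋ − ⌊18700/508⌋ = 37 − 36 = 1
n=45: ⌊(46·425)/508⌋ − ⌊(45·425)/508⌋ = ⌊19550/508⌋ − ⌊19125/508⌋ = 38 − 37 = 1
n=46: ⌊(47·425)/508⌋ − ⌊(46·425)/508⌋ = ⌊19975/508⌋ − ⌊19550/508⌋ = 39 − 38 = 1
n=47: ⌊(48·425)/508⌋ − ⌊(47·425)/508⌋ = ⌊20400/508⌋ − ⌊19975/508⌋ = 40 − 39 = 1
n=48: ⌊(49·425)/508⌋ − ⌊(48·425)/508⌋ = ⌊20825/508⌋ − ⌊20400/508⌋ = 40 − 40 = 0
n=49: ⌊(50·425)/508⌋ − ⌊(49·425)/508⌋ = ⌊21250/508⌋ − ⌊20825/508⌋ = 41 − 40 = 1
n=50: ⌊(51·425)/508⌋ − ⌊(50·425)/508⌋ = ⌊21675/508⌋ − ⌊21250/508⌋ = 42 − 41 = 1
n=51: ⌊(52·425)/508⌋ − ⌊(51·425)/508⌋ = ⌊22100/508⌋ − ⌊21675/508⌋ = 43 − 42 = 1
n=52: ⌊(53·425)/508⌋ − ⌊(52·425)/508⌋ = ⌊22525/508⌋ − ⌊22100/508⌋ = 44 − 43 = 1
n=53: ⌊(54·425)/508⌋ − ⌊(53·425)/508⌋ = ⌊22950/508⌋ − ⌊22525/508⌋ = 45 − 44 = 1
n=54: ⌊(55·425)/508⌋ − ⌊(54·425)/508⌋ = ⌊23375/508⌋ − ⌊22950/508⌋ = 46 − 45 = 1
n=55: ⌊(56·425)/508⌋ − ⌊(55·425)/508⌋ = ⌊23800/508⌋ − ⌊23375/508⌋ = 46 − 46 = 0
n=56: ⌊(57·425)/508⌋ − ⌊(56·425)/508⌋ = ⌊24225/508⌋ − ⌊23800/508⌋ = 47 − 46 = 1

011111011111011111011111011111011111011111011111011111101


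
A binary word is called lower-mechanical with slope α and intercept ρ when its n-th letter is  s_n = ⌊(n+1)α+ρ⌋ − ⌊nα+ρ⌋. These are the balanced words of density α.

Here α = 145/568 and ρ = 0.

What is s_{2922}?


1

(n+1)α + ρ = (2923·145) / 568 = 423835/568
nα + ρ     = (2922·145) / 568 = 423690/568
⌊423835/568⌋ = 746,  ⌊423690/568⌋ = 745
s_{2922} = 746 − 745 = 1


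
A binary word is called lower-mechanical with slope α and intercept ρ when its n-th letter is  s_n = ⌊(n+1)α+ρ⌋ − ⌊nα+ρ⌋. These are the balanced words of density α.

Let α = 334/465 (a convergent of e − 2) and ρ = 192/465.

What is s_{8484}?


(n+1)α + ρ = (8485·334 + 192) / 465 = 2834182/465
nα + ρ     = (8484·334 + 192) / 465 = 2833848/465
⌊2834182/465⌋ = 6095,  ⌊2833848/465⌋ = 6094
s_{8484} = 6095 − 6094 = 1

1


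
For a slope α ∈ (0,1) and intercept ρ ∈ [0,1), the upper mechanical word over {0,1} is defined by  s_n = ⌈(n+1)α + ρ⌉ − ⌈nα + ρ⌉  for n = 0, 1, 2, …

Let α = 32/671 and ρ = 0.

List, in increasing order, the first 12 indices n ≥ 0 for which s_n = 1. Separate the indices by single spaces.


n=0: ⌈32/671⌉−⌈0/671⌉ = 1−0 = 1  ← one
n=1: ⌈64/671⌉−⌈32/671⌉ = 1−1 = 0
n=2: ⌈96/671⌉−⌈64/671⌉ = 1−1 = 0
  …
n=20: ⌈672/671⌉−⌈640/671⌉ = 2−1 = 1  ← one
n=21: ⌈704/671⌉−⌈672/671⌉ = 2−2 = 0
n=22: ⌈736/671⌉−⌈704/671⌉ = 2−2 = 0
  …
n=41: ⌈1344/671⌉−⌈1312/671⌉ = 3−2 = 1  ← one
n=42: ⌈1376/671⌉−⌈1344/671⌉ = 3−3 = 0
n=43: ⌈1408/671⌉−⌈1376/671⌉ = 3−3 = 0
  …
n=62: ⌈2016/671⌉−⌈1984/671⌉ = 4−3 = 1  ← one
n=63: ⌈2048/671⌉−⌈2016/671⌉ = 4−4 = 0
n=64: ⌈2080/671⌉−⌈2048/671⌉ = 4−4 = 0
  …
n=83: ⌈2688/671⌉−⌈2656/671⌉ = 5−4 = 1  ← one
n=84: ⌈2720/671⌉−⌈2688/671⌉ = 5−5 = 0
n=85: ⌈2752/671⌉−⌈2720/671⌉ = 5−5 = 0
  …
n=104: ⌈3360/671⌉−⌈3328/671⌉ = 6−5 = 1  ← one
n=105: ⌈3392/671⌉−⌈3360/671⌉ = 6−6 = 0
n=106: ⌈3424/671⌉−⌈3392/671⌉ = 6−6 = 0
  …
n=125: ⌈4032/671⌉−⌈4000/671⌉ = 7−6 = 1  ← one
n=126: ⌈4064/671⌉−⌈4032/671⌉ = 7−7 = 0
n=127: ⌈4096/671⌉−⌈4064/671⌉ = 7−7 = 0
  …
n=146: ⌈4704/671⌉−⌈4672/671⌉ = 8−7 = 1  ← one
n=147: ⌈4736/671⌉−⌈4704/671⌉ = 8−8 = 0
n=148: ⌈4768/671⌉−⌈4736/671⌉ = 8−8 = 0
  …
n=167: ⌈5376/671⌉−⌈5344/671⌉ = 9−8 = 1  ← one
n=168: ⌈5408/671⌉−⌈5376/671⌉ = 9−9 = 0
n=169: ⌈5440/671⌉−⌈5408/671⌉ = 9−9 = 0
  …
n=188: ⌈6048/671⌉−⌈6016/671⌉ = 10−9 = 1  ← one
n=189: ⌈6080/671⌉−⌈6048/671⌉ = 10−10 = 0
n=190: ⌈6112/671⌉−⌈6080/671⌉ = 10−10 = 0
  …
n=209: ⌈6720/671⌉−⌈6688/671⌉ = 11−10 = 1  ← one
n=210: ⌈6752/671⌉−⌈6720/671⌉ = 11−11 = 0
n=211: ⌈6784/671⌉−⌈6752/671⌉ = 11−11 = 0
  …
n=230: ⌈7392/671⌉−⌈7360/671⌉ = 12−11 = 1  ← one
positions of the first 12 ones: 0 20 41 62 83 104 125 146 167 188 209 230

0 20 41 62 83 104 125 146 167 188 209 230
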